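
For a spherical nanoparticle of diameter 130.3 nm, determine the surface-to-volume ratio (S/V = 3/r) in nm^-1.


Radius r = 130.3/2 = 65.15 nm
S/V = 3 / r = 3 / 65.15
S/V = 0.046 nm^-1

0.046


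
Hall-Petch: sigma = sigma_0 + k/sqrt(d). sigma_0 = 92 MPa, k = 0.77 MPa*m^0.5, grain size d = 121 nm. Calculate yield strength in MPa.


d = 121 nm = 1.21e-07 m
sqrt(d) = 0.0003478505
Hall-Petch contribution = k / sqrt(d) = 0.77 / 0.0003478505 = 2213.6 MPa
sigma = sigma_0 + k/sqrt(d) = 92 + 2213.6 = 2305.6 MPa

2305.6


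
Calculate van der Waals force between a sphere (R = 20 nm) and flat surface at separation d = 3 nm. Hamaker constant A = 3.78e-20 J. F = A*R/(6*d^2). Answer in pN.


Convert to SI: R = 20 nm = 2e-08 m, d = 3 nm = 3e-09 m
F = A * R / (6 * d^2)
F = 3.78e-20 * 2e-08 / (6 * (3e-09)^2)
F = 1.4e-11 N = 14.0 pN

14.0


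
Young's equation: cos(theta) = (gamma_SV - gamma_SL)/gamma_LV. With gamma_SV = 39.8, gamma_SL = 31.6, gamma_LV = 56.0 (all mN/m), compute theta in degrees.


cos(theta) = (gamma_SV - gamma_SL) / gamma_LV
cos(theta) = (39.8 - 31.6) / 56.0
cos(theta) = 0.146429
theta = arccos(0.146429) = 81.58 degrees

81.58


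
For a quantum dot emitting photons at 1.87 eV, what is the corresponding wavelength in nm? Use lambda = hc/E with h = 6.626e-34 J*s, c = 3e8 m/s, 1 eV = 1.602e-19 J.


Convert energy: E = 1.87 eV = 1.87 * 1.602e-19 = 2.99574e-19 J
lambda = h*c / E = 6.626e-34 * 3e8 / 2.99574e-19
lambda = 6.63542e-07 m = 663.5 nm

663.5


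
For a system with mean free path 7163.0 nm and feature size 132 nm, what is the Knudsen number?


Knudsen number Kn = lambda / L
Kn = 7163.0 / 132
Kn = 54.2652

54.2652


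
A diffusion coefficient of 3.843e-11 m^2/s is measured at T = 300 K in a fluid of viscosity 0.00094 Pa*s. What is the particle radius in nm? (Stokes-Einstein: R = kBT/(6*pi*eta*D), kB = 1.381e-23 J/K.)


Stokes-Einstein: R = kB*T / (6*pi*eta*D)
R = 1.381e-23 * 300 / (6 * pi * 0.00094 * 3.843e-11)
R = 6.08437e-09 m = 6.08 nm

6.08


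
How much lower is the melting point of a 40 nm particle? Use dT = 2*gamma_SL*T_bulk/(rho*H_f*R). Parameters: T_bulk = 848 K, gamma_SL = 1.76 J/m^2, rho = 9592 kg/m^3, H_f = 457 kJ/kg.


Radius R = 40/2 = 20 nm = 2e-08 m
Convert H_f = 457 kJ/kg = 457000 J/kg
dT = 2 * gamma_SL * T_bulk / (rho * H_f * R)
dT = 2 * 1.76 * 848 / (9592 * 457000 * 2e-08)
dT = 34.0 K

34.0


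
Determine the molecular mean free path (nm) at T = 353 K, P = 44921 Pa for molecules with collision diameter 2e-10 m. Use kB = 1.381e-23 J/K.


Mean free path: lambda = kB*T / (sqrt(2) * pi * d^2 * P)
lambda = 1.381e-23 * 353 / (sqrt(2) * pi * (2e-10)^2 * 44921)
lambda = 6.10652e-07 m
lambda = 610.65 nm

610.65


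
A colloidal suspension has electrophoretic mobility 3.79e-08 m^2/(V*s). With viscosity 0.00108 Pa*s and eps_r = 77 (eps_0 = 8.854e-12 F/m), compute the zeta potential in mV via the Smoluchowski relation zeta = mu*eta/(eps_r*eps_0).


Smoluchowski equation: zeta = mu * eta / (eps_r * eps_0)
zeta = 3.79e-08 * 0.00108 / (77 * 8.854e-12)
zeta = 0.060039 V = 60.04 mV

60.04


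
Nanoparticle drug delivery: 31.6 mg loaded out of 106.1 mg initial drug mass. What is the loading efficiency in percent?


Drug loading efficiency = (drug loaded / drug initial) * 100
DLE = 31.6 / 106.1 * 100
DLE = 0.2978 * 100
DLE = 29.78%

29.78


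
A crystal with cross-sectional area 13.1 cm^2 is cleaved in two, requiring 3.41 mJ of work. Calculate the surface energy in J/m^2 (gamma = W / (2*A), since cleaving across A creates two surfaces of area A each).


Convert: A = 13.1 cm^2 = 0.00131 m^2, W = 3.41 mJ = 0.00341 J
Cleaving exposes two faces of area A, so total new surface = 2*A and gamma = W / (2*A)
gamma = 0.00341 / (2 * 0.00131)
gamma = 1.302 J/m^2

1.302


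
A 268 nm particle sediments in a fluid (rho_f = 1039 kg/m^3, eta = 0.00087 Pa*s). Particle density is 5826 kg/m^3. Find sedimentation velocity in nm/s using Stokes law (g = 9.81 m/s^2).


Radius R = 268/2 nm = 1.34e-07 m
Density difference = 5826 - 1039 = 4787 kg/m^3
v = 2 * R^2 * (rho_p - rho_f) * g / (9 * eta)
v = 2 * (1.34e-07)^2 * 4787 * 9.81 / (9 * 0.00087)
v = 2.15382e-07 m/s = 215.3824 nm/s

215.3824


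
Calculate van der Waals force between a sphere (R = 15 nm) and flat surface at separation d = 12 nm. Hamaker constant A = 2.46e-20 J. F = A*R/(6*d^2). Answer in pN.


Convert to SI: R = 15 nm = 1.5e-08 m, d = 12 nm = 1.2e-08 m
F = A * R / (6 * d^2)
F = 2.46e-20 * 1.5e-08 / (6 * (1.2e-08)^2)
F = 4.27083e-13 N = 0.427 pN

0.427


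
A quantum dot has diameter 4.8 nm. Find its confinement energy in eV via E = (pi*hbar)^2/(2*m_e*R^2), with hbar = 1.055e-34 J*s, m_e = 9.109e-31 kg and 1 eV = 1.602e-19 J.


Radius R = 4.8/2 = 2.4 nm = 2.4e-09 m
E = (pi * 1.055e-34)^2 / (2 * 9.109e-31 * (2.4e-09)^2)
E(J) = 1.04684e-20
E = E(J) / 1.602e-19 = 0.0653 eV

0.0653


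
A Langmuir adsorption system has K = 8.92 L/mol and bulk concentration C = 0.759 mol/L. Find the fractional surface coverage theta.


Langmuir isotherm: theta = K*C / (1 + K*C)
K*C = 8.92 * 0.759 = 6.77028
theta = 6.77028 / (1 + 6.77028) = 6.77028 / 7.77028
theta = 0.8713

0.8713


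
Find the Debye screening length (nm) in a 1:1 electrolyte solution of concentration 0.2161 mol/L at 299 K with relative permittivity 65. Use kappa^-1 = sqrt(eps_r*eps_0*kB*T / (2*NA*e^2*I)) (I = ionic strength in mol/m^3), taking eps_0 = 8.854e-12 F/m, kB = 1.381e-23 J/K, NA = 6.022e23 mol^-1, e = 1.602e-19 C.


Ionic strength I = 0.2161 * 1^2 * 1000 = 216.1 mol/m^3
kappa^-1 = sqrt(65 * 8.854e-12 * 1.381e-23 * 299 / (2 * 6.022e23 * (1.602e-19)^2 * 216.1))
kappa^-1 = 0.596 nm

0.596


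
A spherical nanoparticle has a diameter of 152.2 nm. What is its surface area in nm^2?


Radius r = 152.2/2 = 76.1 nm
Surface area SA = 4 * pi * r^2
SA = 4 * pi * (76.1)^2
SA = 72774.49 nm^2

72774.49


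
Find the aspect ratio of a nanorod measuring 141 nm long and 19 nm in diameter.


Aspect ratio AR = length / diameter
AR = 141 / 19
AR = 7.42

7.42


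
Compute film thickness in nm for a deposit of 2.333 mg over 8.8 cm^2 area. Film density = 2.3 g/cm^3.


Convert: m = 2.333 mg = 2.3330e-06 kg, A = 8.8 cm^2 = 8.8000e-04 m^2, rho = 2.3 g/cm^3 = 2300 kg/m^3
t = m / (A * rho)
t = 2.3330e-06 / (8.8000e-04 * 2300)
t = 1.1527e-06 m = 1152.7 nm

1152.7


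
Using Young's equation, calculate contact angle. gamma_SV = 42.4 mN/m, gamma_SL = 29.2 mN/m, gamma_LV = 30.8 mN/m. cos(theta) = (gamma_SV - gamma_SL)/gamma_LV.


cos(theta) = (gamma_SV - gamma_SL) / gamma_LV
cos(theta) = (42.4 - 29.2) / 30.8
cos(theta) = 0.428571
theta = arccos(0.428571) = 64.62 degrees

64.62


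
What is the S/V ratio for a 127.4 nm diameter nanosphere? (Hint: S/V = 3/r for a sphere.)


Radius r = 127.4/2 = 63.7 nm
S/V = 3 / r = 3 / 63.7
S/V = 0.0471 nm^-1

0.0471


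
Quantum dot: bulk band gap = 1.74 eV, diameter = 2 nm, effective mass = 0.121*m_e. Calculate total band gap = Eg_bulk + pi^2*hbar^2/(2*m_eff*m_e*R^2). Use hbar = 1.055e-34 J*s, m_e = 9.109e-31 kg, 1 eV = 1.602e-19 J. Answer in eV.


Radius R = 2/2 nm = 1e-09 m
Confinement energy dE = pi^2 * hbar^2 / (2 * m_eff * m_e * R^2)
dE = pi^2 * (1.055e-34)^2 / (2 * 0.121 * 9.109e-31 * (1e-09)^2) J, divided by 1.602e-19 J/eV
dE = 3.1107 eV
Total band gap = E_g(bulk) + dE = 1.74 + 3.1107 = 4.8507 eV

4.8507


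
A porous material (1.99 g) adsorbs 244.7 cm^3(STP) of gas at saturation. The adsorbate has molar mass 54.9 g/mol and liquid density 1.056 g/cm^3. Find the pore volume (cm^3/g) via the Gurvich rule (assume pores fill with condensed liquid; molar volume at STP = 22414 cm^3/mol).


Moles adsorbed n = V_ads / 22414 = 244.7 / 22414 = 1.091728e-02 mol
Liquid volume V_liq = n * M / rho_liq = 1.091728e-02 * 54.9 / 1.056 = 0.56757 cm^3
Specific pore volume V_pore = V_liq / m_sample = 0.56757 / 1.99
V_pore = 0.2852 cm^3/g

0.2852


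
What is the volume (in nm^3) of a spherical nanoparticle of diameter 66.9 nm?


Radius r = 66.9/2 = 33.45 nm
Volume V = (4/3) * pi * r^3
V = (4/3) * pi * (33.45)^3
V = 156775.06 nm^3

156775.06


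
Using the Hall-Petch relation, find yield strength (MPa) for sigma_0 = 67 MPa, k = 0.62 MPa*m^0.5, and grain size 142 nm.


d = 142 nm = 1.42e-07 m
sqrt(d) = 0.0003768289
Hall-Petch contribution = k / sqrt(d) = 0.62 / 0.0003768289 = 1645.3 MPa
sigma = sigma_0 + k/sqrt(d) = 67 + 1645.3 = 1712.3 MPa

1712.3


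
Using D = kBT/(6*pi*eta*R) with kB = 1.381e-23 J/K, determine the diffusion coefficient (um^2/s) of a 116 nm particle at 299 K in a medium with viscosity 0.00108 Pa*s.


Radius R = 116/2 = 58 nm = 5.8e-08 m
D = kB*T / (6*pi*eta*R)
D = 1.381e-23 * 299 / (6 * pi * 0.00108 * 5.8e-08)
D = 3.49713e-12 m^2/s = 3.497 um^2/s

3.497


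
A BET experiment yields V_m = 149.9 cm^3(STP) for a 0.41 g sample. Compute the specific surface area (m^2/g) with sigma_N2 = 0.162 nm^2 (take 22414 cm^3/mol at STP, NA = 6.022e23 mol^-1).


Number of moles in monolayer = V_m / 22414 = 149.9 / 22414 = 0.00668778
Number of molecules = moles * NA = 0.00668778 * 6.022e23
SA = molecules * sigma / mass
SA = (149.9 / 22414) * 6.022e23 * 0.162e-18 / 0.41
SA = 1591.3 m^2/g

1591.3


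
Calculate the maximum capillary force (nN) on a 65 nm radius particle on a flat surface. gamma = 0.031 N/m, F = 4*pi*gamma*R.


Convert radius: R = 65 nm = 6.5e-08 m
F = 4 * pi * gamma * R
F = 4 * pi * 0.031 * 6.5e-08
F = 2.53212e-08 N = 25.3212 nN

25.3212


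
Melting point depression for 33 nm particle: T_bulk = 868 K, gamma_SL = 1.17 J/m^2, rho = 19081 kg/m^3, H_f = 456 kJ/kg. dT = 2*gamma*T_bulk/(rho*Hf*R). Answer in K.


Radius R = 33/2 = 16.5 nm = 1.65e-08 m
Convert H_f = 456 kJ/kg = 456000 J/kg
dT = 2 * gamma_SL * T_bulk / (rho * H_f * R)
dT = 2 * 1.17 * 868 / (19081 * 456000 * 1.65e-08)
dT = 14.1 K

14.1


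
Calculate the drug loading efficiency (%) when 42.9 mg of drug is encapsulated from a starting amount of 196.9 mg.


Drug loading efficiency = (drug loaded / drug initial) * 100
DLE = 42.9 / 196.9 * 100
DLE = 0.2179 * 100
DLE = 21.79%

21.79


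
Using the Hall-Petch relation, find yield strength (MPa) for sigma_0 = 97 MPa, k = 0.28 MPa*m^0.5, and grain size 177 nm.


d = 177 nm = 1.77e-07 m
sqrt(d) = 0.0004207137
Hall-Petch contribution = k / sqrt(d) = 0.28 / 0.0004207137 = 665.5 MPa
sigma = sigma_0 + k/sqrt(d) = 97 + 665.5 = 762.5 MPa

762.5


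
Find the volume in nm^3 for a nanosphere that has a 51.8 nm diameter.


Radius r = 51.8/2 = 25.9 nm
Volume V = (4/3) * pi * r^3
V = (4/3) * pi * (25.9)^3
V = 72775.95 nm^3

72775.95


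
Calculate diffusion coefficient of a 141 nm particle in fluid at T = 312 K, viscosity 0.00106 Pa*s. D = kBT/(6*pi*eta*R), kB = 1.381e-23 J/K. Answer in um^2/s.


Radius R = 141/2 = 70.5 nm = 7.05e-08 m
D = kB*T / (6*pi*eta*R)
D = 1.381e-23 * 312 / (6 * pi * 0.00106 * 7.05e-08)
D = 3.05881e-12 m^2/s = 3.059 um^2/s

3.059


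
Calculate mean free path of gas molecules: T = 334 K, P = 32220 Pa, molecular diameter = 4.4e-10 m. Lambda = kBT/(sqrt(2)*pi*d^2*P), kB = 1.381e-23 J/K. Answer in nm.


Mean free path: lambda = kB*T / (sqrt(2) * pi * d^2 * P)
lambda = 1.381e-23 * 334 / (sqrt(2) * pi * (4.4e-10)^2 * 32220)
lambda = 1.66435e-07 m
lambda = 166.43 nm

166.43


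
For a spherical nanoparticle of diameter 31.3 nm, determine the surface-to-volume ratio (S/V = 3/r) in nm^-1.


Radius r = 31.3/2 = 15.65 nm
S/V = 3 / r = 3 / 15.65
S/V = 0.1917 nm^-1

0.1917


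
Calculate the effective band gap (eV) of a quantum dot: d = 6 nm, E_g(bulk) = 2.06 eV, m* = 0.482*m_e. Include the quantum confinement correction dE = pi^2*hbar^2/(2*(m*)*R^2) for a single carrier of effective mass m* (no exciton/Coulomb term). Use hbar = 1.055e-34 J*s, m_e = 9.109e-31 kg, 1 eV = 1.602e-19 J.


Radius R = 6/2 nm = 3e-09 m
Confinement energy dE = pi^2 * hbar^2 / (2 * m_eff * m_e * R^2)
dE = pi^2 * (1.055e-34)^2 / (2 * 0.482 * 9.109e-31 * (3e-09)^2) J, divided by 1.602e-19 J/eV
dE = 0.0868 eV
Total band gap = E_g(bulk) + dE = 2.06 + 0.0868 = 2.1468 eV

2.1468


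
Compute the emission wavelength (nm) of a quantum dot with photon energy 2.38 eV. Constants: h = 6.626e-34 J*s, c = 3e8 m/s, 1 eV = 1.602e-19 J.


Convert energy: E = 2.38 eV = 2.38 * 1.602e-19 = 3.81276e-19 J
lambda = h*c / E = 6.626e-34 * 3e8 / 3.81276e-19
lambda = 5.21355e-07 m = 521.4 nm

521.4


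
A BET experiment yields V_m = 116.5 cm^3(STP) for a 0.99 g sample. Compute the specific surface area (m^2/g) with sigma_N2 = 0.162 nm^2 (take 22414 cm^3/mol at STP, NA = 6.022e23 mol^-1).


Number of moles in monolayer = V_m / 22414 = 116.5 / 22414 = 0.00519764
Number of molecules = moles * NA = 0.00519764 * 6.022e23
SA = molecules * sigma / mass
SA = (116.5 / 22414) * 6.022e23 * 0.162e-18 / 0.99
SA = 512.2 m^2/g

512.2


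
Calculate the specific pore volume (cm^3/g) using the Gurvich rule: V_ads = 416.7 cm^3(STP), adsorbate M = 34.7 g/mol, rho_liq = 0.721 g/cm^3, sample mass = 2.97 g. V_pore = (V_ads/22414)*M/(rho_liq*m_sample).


Moles adsorbed n = V_ads / 22414 = 416.7 / 22414 = 1.859106e-02 mol
Liquid volume V_liq = n * M / rho_liq = 1.859106e-02 * 34.7 / 0.721 = 0.89474 cm^3
Specific pore volume V_pore = V_liq / m_sample = 0.89474 / 2.97
V_pore = 0.3013 cm^3/g

0.3013


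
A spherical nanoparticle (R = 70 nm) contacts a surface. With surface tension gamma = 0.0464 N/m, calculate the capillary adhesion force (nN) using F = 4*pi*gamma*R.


Convert radius: R = 70 nm = 7e-08 m
F = 4 * pi * gamma * R
F = 4 * pi * 0.0464 * 7e-08
F = 4.08156e-08 N = 40.8156 nN

40.8156


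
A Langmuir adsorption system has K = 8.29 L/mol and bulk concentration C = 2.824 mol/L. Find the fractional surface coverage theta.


Langmuir isotherm: theta = K*C / (1 + K*C)
K*C = 8.29 * 2.824 = 23.41096
theta = 23.41096 / (1 + 23.41096) = 23.41096 / 24.41096
theta = 0.959

0.959


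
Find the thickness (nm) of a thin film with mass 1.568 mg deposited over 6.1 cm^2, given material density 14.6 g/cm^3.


Convert: m = 1.568 mg = 1.5680e-06 kg, A = 6.1 cm^2 = 6.1000e-04 m^2, rho = 14.6 g/cm^3 = 14600 kg/m^3
t = m / (A * rho)
t = 1.5680e-06 / (6.1000e-04 * 14600)
t = 1.7606e-07 m = 176.1 nm

176.1


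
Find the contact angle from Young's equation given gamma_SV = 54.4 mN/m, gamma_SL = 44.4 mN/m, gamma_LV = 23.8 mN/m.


cos(theta) = (gamma_SV - gamma_SL) / gamma_LV
cos(theta) = (54.4 - 44.4) / 23.8
cos(theta) = 0.420168
theta = arccos(0.420168) = 65.15 degrees

65.15


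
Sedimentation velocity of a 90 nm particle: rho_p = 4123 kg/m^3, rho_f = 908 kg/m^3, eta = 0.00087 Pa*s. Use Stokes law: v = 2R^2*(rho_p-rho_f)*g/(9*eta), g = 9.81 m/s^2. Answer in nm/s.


Radius R = 90/2 nm = 4.5e-08 m
Density difference = 4123 - 908 = 3215 kg/m^3
v = 2 * R^2 * (rho_p - rho_f) * g / (9 * eta)
v = 2 * (4.5e-08)^2 * 3215 * 9.81 / (9 * 0.00087)
v = 1.63134e-08 m/s = 16.3134 nm/s

16.3134


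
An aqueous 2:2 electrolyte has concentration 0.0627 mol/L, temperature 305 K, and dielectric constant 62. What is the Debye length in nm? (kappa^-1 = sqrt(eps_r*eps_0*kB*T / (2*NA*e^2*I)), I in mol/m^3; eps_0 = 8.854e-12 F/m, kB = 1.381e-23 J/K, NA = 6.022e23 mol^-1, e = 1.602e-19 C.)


Ionic strength I = 0.0627 * 2^2 * 1000 = 250.8 mol/m^3
kappa^-1 = sqrt(62 * 8.854e-12 * 1.381e-23 * 305 / (2 * 6.022e23 * (1.602e-19)^2 * 250.8))
kappa^-1 = 0.546 nm

0.546


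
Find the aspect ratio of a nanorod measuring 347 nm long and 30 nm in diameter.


Aspect ratio AR = length / diameter
AR = 347 / 30
AR = 11.57

11.57


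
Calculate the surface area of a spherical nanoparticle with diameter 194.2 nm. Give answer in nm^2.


Radius r = 194.2/2 = 97.1 nm
Surface area SA = 4 * pi * r^2
SA = 4 * pi * (97.1)^2
SA = 118480.89 nm^2

118480.89


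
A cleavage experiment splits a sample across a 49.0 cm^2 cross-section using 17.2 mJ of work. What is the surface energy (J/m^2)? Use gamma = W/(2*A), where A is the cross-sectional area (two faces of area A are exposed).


Convert: A = 49.0 cm^2 = 0.0049 m^2, W = 17.2 mJ = 0.0172 J
Cleaving exposes two faces of area A, so total new surface = 2*A and gamma = W / (2*A)
gamma = 0.0172 / (2 * 0.0049)
gamma = 1.755 J/m^2

1.755


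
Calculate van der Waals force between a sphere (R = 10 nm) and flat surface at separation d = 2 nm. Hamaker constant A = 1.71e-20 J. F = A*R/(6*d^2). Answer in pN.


Convert to SI: R = 10 nm = 1e-08 m, d = 2 nm = 2e-09 m
F = A * R / (6 * d^2)
F = 1.71e-20 * 1e-08 / (6 * (2e-09)^2)
F = 7.125e-12 N = 7.125 pN

7.125


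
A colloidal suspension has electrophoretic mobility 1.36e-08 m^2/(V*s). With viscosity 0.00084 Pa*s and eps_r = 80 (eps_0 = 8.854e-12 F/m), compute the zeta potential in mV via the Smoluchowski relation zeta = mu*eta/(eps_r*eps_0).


Smoluchowski equation: zeta = mu * eta / (eps_r * eps_0)
zeta = 1.36e-08 * 0.00084 / (80 * 8.854e-12)
zeta = 0.016128 V = 16.13 mV

16.13


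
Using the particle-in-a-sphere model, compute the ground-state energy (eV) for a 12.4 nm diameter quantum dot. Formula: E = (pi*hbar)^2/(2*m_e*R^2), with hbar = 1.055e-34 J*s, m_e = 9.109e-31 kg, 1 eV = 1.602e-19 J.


Radius R = 12.4/2 = 6.2 nm = 6.2e-09 m
E = (pi * 1.055e-34)^2 / (2 * 9.109e-31 * (6.2e-09)^2)
E(J) = 1.56863e-21
E = E(J) / 1.602e-19 = 0.0098 eV

0.0098


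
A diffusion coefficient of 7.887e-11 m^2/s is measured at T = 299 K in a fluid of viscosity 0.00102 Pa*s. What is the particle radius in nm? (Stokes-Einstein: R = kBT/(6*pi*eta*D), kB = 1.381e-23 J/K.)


Stokes-Einstein: R = kB*T / (6*pi*eta*D)
R = 1.381e-23 * 299 / (6 * pi * 0.00102 * 7.887e-11)
R = 2.72303e-09 m = 2.72 nm

2.72


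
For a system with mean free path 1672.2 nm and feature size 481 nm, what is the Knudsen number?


Knudsen number Kn = lambda / L
Kn = 1672.2 / 481
Kn = 3.4765

3.4765


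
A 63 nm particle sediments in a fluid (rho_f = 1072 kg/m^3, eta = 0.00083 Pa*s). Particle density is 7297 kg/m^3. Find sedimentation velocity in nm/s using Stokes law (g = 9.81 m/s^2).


Radius R = 63/2 nm = 3.15e-08 m
Density difference = 7297 - 1072 = 6225 kg/m^3
v = 2 * R^2 * (rho_p - rho_f) * g / (9 * eta)
v = 2 * (3.15e-08)^2 * 6225 * 9.81 / (9 * 0.00083)
v = 1.62233e-08 m/s = 16.2233 nm/s

16.2233


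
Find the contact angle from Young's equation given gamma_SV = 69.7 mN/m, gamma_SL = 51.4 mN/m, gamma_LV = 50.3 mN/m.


cos(theta) = (gamma_SV - gamma_SL) / gamma_LV
cos(theta) = (69.7 - 51.4) / 50.3
cos(theta) = 0.363817
theta = arccos(0.363817) = 68.67 degrees

68.67


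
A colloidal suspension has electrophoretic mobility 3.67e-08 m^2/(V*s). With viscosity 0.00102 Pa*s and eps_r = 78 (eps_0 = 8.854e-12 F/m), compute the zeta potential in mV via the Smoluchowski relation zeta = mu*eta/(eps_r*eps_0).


Smoluchowski equation: zeta = mu * eta / (eps_r * eps_0)
zeta = 3.67e-08 * 0.00102 / (78 * 8.854e-12)
zeta = 0.054204 V = 54.2 mV

54.2


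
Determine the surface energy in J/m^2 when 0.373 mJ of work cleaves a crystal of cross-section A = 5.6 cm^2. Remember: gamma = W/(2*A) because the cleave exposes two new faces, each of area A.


Convert: A = 5.6 cm^2 = 0.00056 m^2, W = 0.373 mJ = 0.000373 J
Cleaving exposes two faces of area A, so total new surface = 2*A and gamma = W / (2*A)
gamma = 0.000373 / (2 * 0.00056)
gamma = 0.333 J/m^2

0.333


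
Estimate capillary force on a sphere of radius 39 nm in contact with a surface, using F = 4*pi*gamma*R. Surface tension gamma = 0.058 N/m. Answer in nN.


Convert radius: R = 39 nm = 3.9e-08 m
F = 4 * pi * gamma * R
F = 4 * pi * 0.058 * 3.9e-08
F = 2.84251e-08 N = 28.4251 nN

28.4251


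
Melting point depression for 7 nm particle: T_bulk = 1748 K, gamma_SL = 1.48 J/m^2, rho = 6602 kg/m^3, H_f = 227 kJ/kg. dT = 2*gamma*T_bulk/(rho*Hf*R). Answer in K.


Radius R = 7/2 = 3.5 nm = 3.5e-09 m
Convert H_f = 227 kJ/kg = 227000 J/kg
dT = 2 * gamma_SL * T_bulk / (rho * H_f * R)
dT = 2 * 1.48 * 1748 / (6602 * 227000 * 3.5e-09)
dT = 986.4 K

986.4


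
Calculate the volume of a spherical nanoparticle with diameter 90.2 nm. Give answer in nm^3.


Radius r = 90.2/2 = 45.1 nm
Volume V = (4/3) * pi * r^3
V = (4/3) * pi * (45.1)^3
V = 384253.86 nm^3

384253.86


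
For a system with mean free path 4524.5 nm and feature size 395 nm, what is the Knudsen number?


Knudsen number Kn = lambda / L
Kn = 4524.5 / 395
Kn = 11.4544

11.4544


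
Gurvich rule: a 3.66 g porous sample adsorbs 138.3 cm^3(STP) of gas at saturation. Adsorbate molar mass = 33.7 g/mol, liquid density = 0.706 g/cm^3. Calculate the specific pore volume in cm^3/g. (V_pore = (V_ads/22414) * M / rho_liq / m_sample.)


Moles adsorbed n = V_ads / 22414 = 138.3 / 22414 = 6.170251e-03 mol
Liquid volume V_liq = n * M / rho_liq = 6.170251e-03 * 33.7 / 0.706 = 0.29453 cm^3
Specific pore volume V_pore = V_liq / m_sample = 0.29453 / 3.66
V_pore = 0.0805 cm^3/g

0.0805


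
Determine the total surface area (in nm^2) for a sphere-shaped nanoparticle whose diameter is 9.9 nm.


Radius r = 9.9/2 = 4.95 nm
Surface area SA = 4 * pi * r^2
SA = 4 * pi * (4.95)^2
SA = 307.91 nm^2

307.91


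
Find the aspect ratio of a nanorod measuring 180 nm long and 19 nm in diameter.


Aspect ratio AR = length / diameter
AR = 180 / 19
AR = 9.47

9.47


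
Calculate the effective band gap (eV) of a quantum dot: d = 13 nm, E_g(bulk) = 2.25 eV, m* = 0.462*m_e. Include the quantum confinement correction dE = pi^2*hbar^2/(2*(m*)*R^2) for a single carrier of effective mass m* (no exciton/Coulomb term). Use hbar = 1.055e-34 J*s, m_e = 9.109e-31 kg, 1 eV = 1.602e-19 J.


Radius R = 13/2 nm = 6.5e-09 m
Confinement energy dE = pi^2 * hbar^2 / (2 * m_eff * m_e * R^2)
dE = pi^2 * (1.055e-34)^2 / (2 * 0.462 * 9.109e-31 * (6.5e-09)^2) J, divided by 1.602e-19 J/eV
dE = 0.0193 eV
Total band gap = E_g(bulk) + dE = 2.25 + 0.0193 = 2.2693 eV

2.2693


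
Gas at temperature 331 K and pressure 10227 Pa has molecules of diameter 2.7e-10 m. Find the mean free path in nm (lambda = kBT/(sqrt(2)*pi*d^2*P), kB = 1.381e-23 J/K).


Mean free path: lambda = kB*T / (sqrt(2) * pi * d^2 * P)
lambda = 1.381e-23 * 331 / (sqrt(2) * pi * (2.7e-10)^2 * 10227)
lambda = 1.38001e-06 m
lambda = 1380.01 nm

1380.01


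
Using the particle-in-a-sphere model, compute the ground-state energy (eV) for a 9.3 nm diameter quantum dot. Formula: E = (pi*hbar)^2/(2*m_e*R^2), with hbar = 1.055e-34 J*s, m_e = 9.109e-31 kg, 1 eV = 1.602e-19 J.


Radius R = 9.3/2 = 4.65 nm = 4.65e-09 m
E = (pi * 1.055e-34)^2 / (2 * 9.109e-31 * (4.65e-09)^2)
E(J) = 2.78868e-21
E = E(J) / 1.602e-19 = 0.0174 eV

0.0174


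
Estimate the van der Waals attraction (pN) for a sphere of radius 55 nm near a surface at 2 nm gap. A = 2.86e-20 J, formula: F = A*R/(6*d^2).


Convert to SI: R = 55 nm = 5.5e-08 m, d = 2 nm = 2e-09 m
F = A * R / (6 * d^2)
F = 2.86e-20 * 5.5e-08 / (6 * (2e-09)^2)
F = 6.55417e-11 N = 65.542 pN

65.542


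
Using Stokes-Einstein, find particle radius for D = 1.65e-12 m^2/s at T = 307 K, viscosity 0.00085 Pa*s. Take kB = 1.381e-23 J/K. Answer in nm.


Stokes-Einstein: R = kB*T / (6*pi*eta*D)
R = 1.381e-23 * 307 / (6 * pi * 0.00085 * 1.65e-12)
R = 1.60372e-07 m = 160.37 nm

160.37


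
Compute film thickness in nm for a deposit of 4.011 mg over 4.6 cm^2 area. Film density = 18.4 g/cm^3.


Convert: m = 4.011 mg = 4.0110e-06 kg, A = 4.6 cm^2 = 4.6000e-04 m^2, rho = 18.4 g/cm^3 = 18400 kg/m^3
t = m / (A * rho)
t = 4.0110e-06 / (4.6000e-04 * 18400)
t = 4.7389e-07 m = 473.9 nm

473.9


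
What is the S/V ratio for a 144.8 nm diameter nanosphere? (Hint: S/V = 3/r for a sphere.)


Radius r = 144.8/2 = 72.4 nm
S/V = 3 / r = 3 / 72.4
S/V = 0.0414 nm^-1

0.0414


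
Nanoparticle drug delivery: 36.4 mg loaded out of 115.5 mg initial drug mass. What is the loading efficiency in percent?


Drug loading efficiency = (drug loaded / drug initial) * 100
DLE = 36.4 / 115.5 * 100
DLE = 0.3152 * 100
DLE = 31.52%

31.52


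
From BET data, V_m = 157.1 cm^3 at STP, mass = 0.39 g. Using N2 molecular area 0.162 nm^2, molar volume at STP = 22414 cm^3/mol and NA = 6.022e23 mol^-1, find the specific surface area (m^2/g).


Number of moles in monolayer = V_m / 22414 = 157.1 / 22414 = 0.00700901
Number of molecules = moles * NA = 0.00700901 * 6.022e23
SA = molecules * sigma / mass
SA = (157.1 / 22414) * 6.022e23 * 0.162e-18 / 0.39
SA = 1753.3 m^2/g

1753.3


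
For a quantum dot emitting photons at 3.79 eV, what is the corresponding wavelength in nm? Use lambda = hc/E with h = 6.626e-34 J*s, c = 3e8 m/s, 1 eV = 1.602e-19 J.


Convert energy: E = 3.79 eV = 3.79 * 1.602e-19 = 6.07158e-19 J
lambda = h*c / E = 6.626e-34 * 3e8 / 6.07158e-19
lambda = 3.27394e-07 m = 327.4 nm

327.4


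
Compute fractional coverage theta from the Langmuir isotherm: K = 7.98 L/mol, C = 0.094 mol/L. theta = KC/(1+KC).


Langmuir isotherm: theta = K*C / (1 + K*C)
K*C = 7.98 * 0.094 = 0.75012
theta = 0.75012 / (1 + 0.75012) = 0.75012 / 1.75012
theta = 0.4286

0.4286


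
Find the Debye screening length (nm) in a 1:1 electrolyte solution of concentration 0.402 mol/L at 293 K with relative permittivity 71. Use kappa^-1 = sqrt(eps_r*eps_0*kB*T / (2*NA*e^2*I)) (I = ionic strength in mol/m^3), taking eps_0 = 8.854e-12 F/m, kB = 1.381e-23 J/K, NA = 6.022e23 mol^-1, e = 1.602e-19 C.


Ionic strength I = 0.402 * 1^2 * 1000 = 402 mol/m^3
kappa^-1 = sqrt(71 * 8.854e-12 * 1.381e-23 * 293 / (2 * 6.022e23 * (1.602e-19)^2 * 402))
kappa^-1 = 0.452 nm

0.452


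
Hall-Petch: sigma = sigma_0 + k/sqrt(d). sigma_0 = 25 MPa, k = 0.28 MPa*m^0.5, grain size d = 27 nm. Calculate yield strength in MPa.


d = 27 nm = 2.7e-08 m
sqrt(d) = 0.0001643168
Hall-Petch contribution = k / sqrt(d) = 0.28 / 0.0001643168 = 1704.0 MPa
sigma = sigma_0 + k/sqrt(d) = 25 + 1704.0 = 1729.0 MPa

1729.0


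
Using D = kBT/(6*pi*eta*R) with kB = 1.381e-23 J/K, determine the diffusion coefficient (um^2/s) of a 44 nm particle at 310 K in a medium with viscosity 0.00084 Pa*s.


Radius R = 44/2 = 22 nm = 2.2e-08 m
D = kB*T / (6*pi*eta*R)
D = 1.381e-23 * 310 / (6 * pi * 0.00084 * 2.2e-08)
D = 1.229e-11 m^2/s = 12.29 um^2/s

12.29


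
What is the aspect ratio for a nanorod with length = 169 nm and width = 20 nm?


Aspect ratio AR = length / diameter
AR = 169 / 20
AR = 8.45

8.45


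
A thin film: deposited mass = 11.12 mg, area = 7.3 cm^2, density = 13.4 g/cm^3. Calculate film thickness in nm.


Convert: m = 11.12 mg = 1.1120e-05 kg, A = 7.3 cm^2 = 7.3000e-04 m^2, rho = 13.4 g/cm^3 = 13400 kg/m^3
t = m / (A * rho)
t = 1.1120e-05 / (7.3000e-04 * 13400)
t = 1.1368e-06 m = 1136.8 nm

1136.8


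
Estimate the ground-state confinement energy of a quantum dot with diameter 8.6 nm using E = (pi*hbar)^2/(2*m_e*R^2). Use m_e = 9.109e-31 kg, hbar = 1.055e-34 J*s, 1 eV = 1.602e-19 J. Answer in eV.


Radius R = 8.6/2 = 4.3 nm = 4.3e-09 m
E = (pi * 1.055e-34)^2 / (2 * 9.109e-31 * (4.3e-09)^2)
E(J) = 3.26112e-21
E = E(J) / 1.602e-19 = 0.0204 eV

0.0204


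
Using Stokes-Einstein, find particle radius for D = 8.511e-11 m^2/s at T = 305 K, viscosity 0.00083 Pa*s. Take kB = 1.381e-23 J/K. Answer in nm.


Stokes-Einstein: R = kB*T / (6*pi*eta*D)
R = 1.381e-23 * 305 / (6 * pi * 0.00083 * 8.511e-11)
R = 3.16325e-09 m = 3.16 nm

3.16


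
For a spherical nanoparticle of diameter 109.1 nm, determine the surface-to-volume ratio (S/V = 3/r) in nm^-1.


Radius r = 109.1/2 = 54.55 nm
S/V = 3 / r = 3 / 54.55
S/V = 0.055 nm^-1

0.055


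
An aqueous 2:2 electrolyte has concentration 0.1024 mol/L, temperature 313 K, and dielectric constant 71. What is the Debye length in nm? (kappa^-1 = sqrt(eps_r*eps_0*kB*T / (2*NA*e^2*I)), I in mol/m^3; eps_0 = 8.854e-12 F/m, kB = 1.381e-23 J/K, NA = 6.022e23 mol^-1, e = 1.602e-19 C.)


Ionic strength I = 0.1024 * 2^2 * 1000 = 409.6 mol/m^3
kappa^-1 = sqrt(71 * 8.854e-12 * 1.381e-23 * 313 / (2 * 6.022e23 * (1.602e-19)^2 * 409.6))
kappa^-1 = 0.463 nm

0.463


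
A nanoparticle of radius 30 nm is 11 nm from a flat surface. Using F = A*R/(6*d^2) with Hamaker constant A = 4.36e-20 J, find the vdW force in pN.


Convert to SI: R = 30 nm = 3e-08 m, d = 11 nm = 1.1e-08 m
F = A * R / (6 * d^2)
F = 4.36e-20 * 3e-08 / (6 * (1.1e-08)^2)
F = 1.80165e-12 N = 1.802 pN

1.802


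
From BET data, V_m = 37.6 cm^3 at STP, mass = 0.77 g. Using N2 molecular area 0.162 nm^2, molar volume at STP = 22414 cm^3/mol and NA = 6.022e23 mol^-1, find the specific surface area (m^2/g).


Number of moles in monolayer = V_m / 22414 = 37.6 / 22414 = 0.00167752
Number of molecules = moles * NA = 0.00167752 * 6.022e23
SA = molecules * sigma / mass
SA = (37.6 / 22414) * 6.022e23 * 0.162e-18 / 0.77
SA = 212.5 m^2/g

212.5


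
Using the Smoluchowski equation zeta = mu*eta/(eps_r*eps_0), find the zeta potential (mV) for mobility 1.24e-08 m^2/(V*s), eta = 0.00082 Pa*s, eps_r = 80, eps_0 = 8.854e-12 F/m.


Smoluchowski equation: zeta = mu * eta / (eps_r * eps_0)
zeta = 1.24e-08 * 0.00082 / (80 * 8.854e-12)
zeta = 0.014355 V = 14.36 mV

14.36


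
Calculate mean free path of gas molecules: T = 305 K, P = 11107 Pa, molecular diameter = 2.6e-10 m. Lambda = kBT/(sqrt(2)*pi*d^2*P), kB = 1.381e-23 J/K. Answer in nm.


Mean free path: lambda = kB*T / (sqrt(2) * pi * d^2 * P)
lambda = 1.381e-23 * 305 / (sqrt(2) * pi * (2.6e-10)^2 * 11107)
lambda = 1.26266e-06 m
lambda = 1262.66 nm

1262.66


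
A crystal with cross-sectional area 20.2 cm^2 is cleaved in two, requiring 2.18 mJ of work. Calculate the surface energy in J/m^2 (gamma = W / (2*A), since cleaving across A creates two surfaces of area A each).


Convert: A = 20.2 cm^2 = 0.00202 m^2, W = 2.18 mJ = 0.00218 J
Cleaving exposes two faces of area A, so total new surface = 2*A and gamma = W / (2*A)
gamma = 0.00218 / (2 * 0.00202)
gamma = 0.54 J/m^2

0.54


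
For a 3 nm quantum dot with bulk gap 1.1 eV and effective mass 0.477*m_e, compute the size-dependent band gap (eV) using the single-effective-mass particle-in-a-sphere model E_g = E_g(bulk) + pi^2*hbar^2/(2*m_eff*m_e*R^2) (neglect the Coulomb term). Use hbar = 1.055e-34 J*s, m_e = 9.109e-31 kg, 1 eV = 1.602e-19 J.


Radius R = 3/2 nm = 1.5e-09 m
Confinement energy dE = pi^2 * hbar^2 / (2 * m_eff * m_e * R^2)
dE = pi^2 * (1.055e-34)^2 / (2 * 0.477 * 9.109e-31 * (1.5e-09)^2) J, divided by 1.602e-19 J/eV
dE = 0.3507 eV
Total band gap = E_g(bulk) + dE = 1.1 + 0.3507 = 1.4507 eV

1.4507


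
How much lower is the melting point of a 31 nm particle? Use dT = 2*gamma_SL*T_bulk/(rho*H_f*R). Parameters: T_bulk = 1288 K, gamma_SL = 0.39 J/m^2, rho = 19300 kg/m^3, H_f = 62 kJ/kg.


Radius R = 31/2 = 15.5 nm = 1.55e-08 m
Convert H_f = 62 kJ/kg = 62000 J/kg
dT = 2 * gamma_SL * T_bulk / (rho * H_f * R)
dT = 2 * 0.39 * 1288 / (19300 * 62000 * 1.55e-08)
dT = 54.2 K

54.2


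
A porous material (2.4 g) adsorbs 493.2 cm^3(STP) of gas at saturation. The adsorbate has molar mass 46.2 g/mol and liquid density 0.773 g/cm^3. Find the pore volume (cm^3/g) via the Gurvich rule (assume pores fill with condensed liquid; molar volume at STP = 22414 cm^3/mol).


Moles adsorbed n = V_ads / 22414 = 493.2 / 22414 = 2.200410e-02 mol
Liquid volume V_liq = n * M / rho_liq = 2.200410e-02 * 46.2 / 0.773 = 1.31512 cm^3
Specific pore volume V_pore = V_liq / m_sample = 1.31512 / 2.4
V_pore = 0.548 cm^3/g

0.548


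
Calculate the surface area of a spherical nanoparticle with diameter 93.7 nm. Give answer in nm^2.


Radius r = 93.7/2 = 46.85 nm
Surface area SA = 4 * pi * r^2
SA = 4 * pi * (46.85)^2
SA = 27582.21 nm^2

27582.21


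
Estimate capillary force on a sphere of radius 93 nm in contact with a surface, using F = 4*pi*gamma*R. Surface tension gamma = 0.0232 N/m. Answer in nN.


Convert radius: R = 93 nm = 9.3e-08 m
F = 4 * pi * gamma * R
F = 4 * pi * 0.0232 * 9.3e-08
F = 2.71132e-08 N = 27.1132 nN

27.1132


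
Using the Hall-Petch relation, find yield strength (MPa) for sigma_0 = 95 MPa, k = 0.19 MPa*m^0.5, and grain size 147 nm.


d = 147 nm = 1.47e-07 m
sqrt(d) = 0.0003834058
Hall-Petch contribution = k / sqrt(d) = 0.19 / 0.0003834058 = 495.6 MPa
sigma = sigma_0 + k/sqrt(d) = 95 + 495.6 = 590.6 MPa

590.6


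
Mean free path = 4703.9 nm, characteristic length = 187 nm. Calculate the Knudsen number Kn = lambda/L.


Knudsen number Kn = lambda / L
Kn = 4703.9 / 187
Kn = 25.1545

25.1545


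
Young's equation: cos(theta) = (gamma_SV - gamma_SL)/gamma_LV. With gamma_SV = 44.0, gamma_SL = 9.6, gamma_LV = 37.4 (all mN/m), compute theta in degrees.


cos(theta) = (gamma_SV - gamma_SL) / gamma_LV
cos(theta) = (44.0 - 9.6) / 37.4
cos(theta) = 0.919786
theta = arccos(0.919786) = 23.11 degrees

23.11


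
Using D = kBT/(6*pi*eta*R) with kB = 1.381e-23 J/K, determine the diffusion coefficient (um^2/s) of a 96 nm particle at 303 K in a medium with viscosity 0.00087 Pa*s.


Radius R = 96/2 = 48 nm = 4.8e-08 m
D = kB*T / (6*pi*eta*R)
D = 1.381e-23 * 303 / (6 * pi * 0.00087 * 4.8e-08)
D = 5.31587e-12 m^2/s = 5.316 um^2/s

5.316


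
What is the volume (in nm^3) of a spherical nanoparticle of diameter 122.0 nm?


Radius r = 122.0/2 = 61 nm
Volume V = (4/3) * pi * r^3
V = (4/3) * pi * (61)^3
V = 950775.79 nm^3

950775.79


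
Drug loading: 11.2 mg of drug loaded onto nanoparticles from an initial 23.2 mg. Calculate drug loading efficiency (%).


Drug loading efficiency = (drug loaded / drug initial) * 100
DLE = 11.2 / 23.2 * 100
DLE = 0.4828 * 100
DLE = 48.28%

48.28


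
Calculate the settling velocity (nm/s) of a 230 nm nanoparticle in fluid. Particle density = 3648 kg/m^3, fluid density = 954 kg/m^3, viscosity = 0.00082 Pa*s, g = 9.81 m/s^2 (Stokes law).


Radius R = 230/2 nm = 1.15e-07 m
Density difference = 3648 - 954 = 2694 kg/m^3
v = 2 * R^2 * (rho_p - rho_f) * g / (9 * eta)
v = 2 * (1.15e-07)^2 * 2694 * 9.81 / (9 * 0.00082)
v = 9.47187e-08 m/s = 94.7187 nm/s

94.7187


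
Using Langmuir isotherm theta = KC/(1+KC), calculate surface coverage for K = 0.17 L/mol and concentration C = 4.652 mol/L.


Langmuir isotherm: theta = K*C / (1 + K*C)
K*C = 0.17 * 4.652 = 0.79084
theta = 0.79084 / (1 + 0.79084) = 0.79084 / 1.79084
theta = 0.4416

0.4416


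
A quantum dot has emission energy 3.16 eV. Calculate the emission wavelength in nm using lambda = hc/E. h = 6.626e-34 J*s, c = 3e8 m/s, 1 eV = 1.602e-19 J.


Convert energy: E = 3.16 eV = 3.16 * 1.602e-19 = 5.06232e-19 J
lambda = h*c / E = 6.626e-34 * 3e8 / 5.06232e-19
lambda = 3.92666e-07 m = 392.7 nm

392.7


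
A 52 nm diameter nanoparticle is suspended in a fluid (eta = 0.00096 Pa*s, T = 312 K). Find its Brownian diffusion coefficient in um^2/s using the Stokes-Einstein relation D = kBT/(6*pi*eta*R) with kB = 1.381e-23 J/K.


Radius R = 52/2 = 26 nm = 2.6e-08 m
D = kB*T / (6*pi*eta*R)
D = 1.381e-23 * 312 / (6 * pi * 0.00096 * 2.6e-08)
D = 9.15804e-12 m^2/s = 9.158 um^2/s

9.158


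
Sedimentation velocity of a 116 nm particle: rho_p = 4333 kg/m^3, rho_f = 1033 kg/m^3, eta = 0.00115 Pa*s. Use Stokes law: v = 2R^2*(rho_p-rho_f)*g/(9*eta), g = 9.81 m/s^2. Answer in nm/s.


Radius R = 116/2 nm = 5.8e-08 m
Density difference = 4333 - 1033 = 3300 kg/m^3
v = 2 * R^2 * (rho_p - rho_f) * g / (9 * eta)
v = 2 * (5.8e-08)^2 * 3300 * 9.81 / (9 * 0.00115)
v = 2.1044e-08 m/s = 21.044 nm/s

21.044


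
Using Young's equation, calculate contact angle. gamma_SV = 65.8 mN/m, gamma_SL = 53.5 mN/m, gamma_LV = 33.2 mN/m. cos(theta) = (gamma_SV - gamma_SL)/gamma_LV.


cos(theta) = (gamma_SV - gamma_SL) / gamma_LV
cos(theta) = (65.8 - 53.5) / 33.2
cos(theta) = 0.370482
theta = arccos(0.370482) = 68.25 degrees

68.25


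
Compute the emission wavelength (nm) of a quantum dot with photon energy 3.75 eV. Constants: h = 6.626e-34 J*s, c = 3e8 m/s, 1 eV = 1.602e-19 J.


Convert energy: E = 3.75 eV = 3.75 * 1.602e-19 = 6.0075e-19 J
lambda = h*c / E = 6.626e-34 * 3e8 / 6.0075e-19
lambda = 3.30886e-07 m = 330.9 nm

330.9


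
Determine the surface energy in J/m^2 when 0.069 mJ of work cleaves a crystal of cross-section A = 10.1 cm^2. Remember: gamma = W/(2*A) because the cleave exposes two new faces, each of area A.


Convert: A = 10.1 cm^2 = 0.00101 m^2, W = 0.069 mJ = 6.9e-05 J
Cleaving exposes two faces of area A, so total new surface = 2*A and gamma = W / (2*A)
gamma = 6.9e-05 / (2 * 0.00101)
gamma = 0.034 J/m^2

0.034


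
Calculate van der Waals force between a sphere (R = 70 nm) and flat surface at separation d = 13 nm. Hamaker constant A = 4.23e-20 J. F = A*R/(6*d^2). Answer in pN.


Convert to SI: R = 70 nm = 7e-08 m, d = 13 nm = 1.3e-08 m
F = A * R / (6 * d^2)
F = 4.23e-20 * 7e-08 / (6 * (1.3e-08)^2)
F = 2.92012e-12 N = 2.92 pN

2.92


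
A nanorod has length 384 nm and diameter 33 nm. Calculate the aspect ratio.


Aspect ratio AR = length / diameter
AR = 384 / 33
AR = 11.64

11.64


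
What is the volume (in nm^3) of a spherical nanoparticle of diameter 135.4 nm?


Radius r = 135.4/2 = 67.7 nm
Volume V = (4/3) * pi * r^3
V = (4/3) * pi * (67.7)^3
V = 1299734.41 nm^3

1299734.41


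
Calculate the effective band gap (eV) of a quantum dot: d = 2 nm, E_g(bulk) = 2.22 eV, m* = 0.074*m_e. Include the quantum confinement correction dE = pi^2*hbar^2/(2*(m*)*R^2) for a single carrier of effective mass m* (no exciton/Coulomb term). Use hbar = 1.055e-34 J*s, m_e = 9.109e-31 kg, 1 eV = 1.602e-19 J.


Radius R = 2/2 nm = 1e-09 m
Confinement energy dE = pi^2 * hbar^2 / (2 * m_eff * m_e * R^2)
dE = pi^2 * (1.055e-34)^2 / (2 * 0.074 * 9.109e-31 * (1e-09)^2) J, divided by 1.602e-19 J/eV
dE = 5.0864 eV
Total band gap = E_g(bulk) + dE = 2.22 + 5.0864 = 7.3064 eV

7.3064


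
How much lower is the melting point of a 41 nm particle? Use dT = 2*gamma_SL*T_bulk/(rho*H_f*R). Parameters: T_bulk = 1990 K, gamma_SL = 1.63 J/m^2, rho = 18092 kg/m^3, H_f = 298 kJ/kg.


Radius R = 41/2 = 20.5 nm = 2.05e-08 m
Convert H_f = 298 kJ/kg = 298000 J/kg
dT = 2 * gamma_SL * T_bulk / (rho * H_f * R)
dT = 2 * 1.63 * 1990 / (18092 * 298000 * 2.05e-08)
dT = 58.7 K

58.7


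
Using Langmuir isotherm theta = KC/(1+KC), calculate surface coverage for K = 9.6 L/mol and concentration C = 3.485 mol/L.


Langmuir isotherm: theta = K*C / (1 + K*C)
K*C = 9.6 * 3.485 = 33.456
theta = 33.456 / (1 + 33.456) = 33.456 / 34.456
theta = 0.971

0.971


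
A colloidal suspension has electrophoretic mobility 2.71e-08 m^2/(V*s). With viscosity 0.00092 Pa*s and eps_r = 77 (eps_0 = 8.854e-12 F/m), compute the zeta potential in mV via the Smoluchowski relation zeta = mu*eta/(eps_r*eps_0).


Smoluchowski equation: zeta = mu * eta / (eps_r * eps_0)
zeta = 2.71e-08 * 0.00092 / (77 * 8.854e-12)
zeta = 0.03657 V = 36.57 mV

36.57


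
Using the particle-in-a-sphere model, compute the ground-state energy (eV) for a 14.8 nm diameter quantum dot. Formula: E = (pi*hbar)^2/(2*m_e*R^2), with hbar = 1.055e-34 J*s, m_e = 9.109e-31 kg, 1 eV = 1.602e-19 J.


Radius R = 14.8/2 = 7.4 nm = 7.4e-09 m
E = (pi * 1.055e-34)^2 / (2 * 9.109e-31 * (7.4e-09)^2)
E(J) = 1.10113e-21
E = E(J) / 1.602e-19 = 0.0069 eV

0.0069


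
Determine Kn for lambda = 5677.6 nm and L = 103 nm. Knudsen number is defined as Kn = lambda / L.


Knudsen number Kn = lambda / L
Kn = 5677.6 / 103
Kn = 55.1223

55.1223


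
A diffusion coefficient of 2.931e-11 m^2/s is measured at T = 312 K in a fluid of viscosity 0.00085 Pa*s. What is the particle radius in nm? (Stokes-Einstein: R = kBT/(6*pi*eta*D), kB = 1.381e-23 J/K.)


Stokes-Einstein: R = kB*T / (6*pi*eta*D)
R = 1.381e-23 * 312 / (6 * pi * 0.00085 * 2.931e-11)
R = 9.17513e-09 m = 9.18 nm

9.18


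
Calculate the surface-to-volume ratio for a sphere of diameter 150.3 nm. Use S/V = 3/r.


Radius r = 150.3/2 = 75.15 nm
S/V = 3 / r = 3 / 75.15
S/V = 0.0399 nm^-1

0.0399


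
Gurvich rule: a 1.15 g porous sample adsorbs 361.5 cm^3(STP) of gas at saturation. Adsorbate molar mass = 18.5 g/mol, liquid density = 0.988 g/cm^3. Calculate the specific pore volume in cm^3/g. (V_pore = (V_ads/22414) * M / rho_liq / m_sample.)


Moles adsorbed n = V_ads / 22414 = 361.5 / 22414 = 1.612831e-02 mol
Liquid volume V_liq = n * M / rho_liq = 1.612831e-02 * 18.5 / 0.988 = 0.30200 cm^3
Specific pore volume V_pore = V_liq / m_sample = 0.30200 / 1.15
V_pore = 0.2626 cm^3/g

0.2626
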